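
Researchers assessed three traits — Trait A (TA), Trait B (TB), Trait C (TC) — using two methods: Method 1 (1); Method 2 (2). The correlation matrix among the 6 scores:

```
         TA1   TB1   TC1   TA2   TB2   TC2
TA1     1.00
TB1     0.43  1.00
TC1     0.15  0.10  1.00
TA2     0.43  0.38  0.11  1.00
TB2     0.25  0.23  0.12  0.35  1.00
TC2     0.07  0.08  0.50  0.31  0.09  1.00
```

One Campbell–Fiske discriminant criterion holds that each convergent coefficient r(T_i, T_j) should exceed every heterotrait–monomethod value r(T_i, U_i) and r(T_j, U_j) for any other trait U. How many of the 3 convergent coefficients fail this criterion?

2

Checking each validity diagonal entry against its comparison values:
TA (methods 1·2): 0.43 vs {0.43, 0.35, 0.15, 0.31} → fail.
TB (methods 1·2): 0.23 vs {0.43, 0.35, 0.10, 0.09} → fail.
TC (methods 1·2): 0.50 vs {0.15, 0.31, 0.10, 0.09} → pass.
2 of 3 fail.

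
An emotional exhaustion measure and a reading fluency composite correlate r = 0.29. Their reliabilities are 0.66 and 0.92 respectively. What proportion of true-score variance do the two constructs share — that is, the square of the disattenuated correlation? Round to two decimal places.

Disattenuated r = 0.29 / √(0.66 × 0.92) = 0.29 / 0.7792 = 0.3722.
Shared true-score variance = 0.3722² = 0.1385 ≈ 0.14.

0.14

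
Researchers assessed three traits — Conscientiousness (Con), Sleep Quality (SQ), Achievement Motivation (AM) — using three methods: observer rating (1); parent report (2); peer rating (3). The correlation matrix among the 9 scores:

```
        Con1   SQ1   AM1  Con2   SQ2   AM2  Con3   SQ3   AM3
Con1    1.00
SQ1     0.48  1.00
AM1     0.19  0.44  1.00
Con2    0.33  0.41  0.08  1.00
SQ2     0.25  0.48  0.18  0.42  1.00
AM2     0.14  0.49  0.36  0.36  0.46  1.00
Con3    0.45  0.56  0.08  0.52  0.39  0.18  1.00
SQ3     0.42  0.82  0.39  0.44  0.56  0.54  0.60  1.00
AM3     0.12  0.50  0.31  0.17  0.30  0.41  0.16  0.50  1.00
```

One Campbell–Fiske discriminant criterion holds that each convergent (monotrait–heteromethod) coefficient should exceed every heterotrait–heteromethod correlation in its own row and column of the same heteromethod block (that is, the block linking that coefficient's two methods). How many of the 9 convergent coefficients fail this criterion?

Checking each validity diagonal entry against its comparison values:
Con (methods 1·2): 0.33 vs {0.25, 0.41, 0.14, 0.08} → fail.
Con (methods 1·3): 0.45 vs {0.42, 0.56, 0.12, 0.08} → fail.
Con (methods 2·3): 0.52 vs {0.44, 0.39, 0.17, 0.18} → pass.
SQ (methods 1·2): 0.48 vs {0.41, 0.25, 0.49, 0.18} → fail.
SQ (methods 1·3): 0.82 vs {0.56, 0.42, 0.50, 0.39} → pass.
SQ (methods 2·3): 0.56 vs {0.39, 0.44, 0.30, 0.54} → pass.
AM (methods 1·2): 0.36 vs {0.08, 0.14, 0.18, 0.49} → fail.
AM (methods 1·3): 0.31 vs {0.08, 0.12, 0.39, 0.50} → fail.
AM (methods 2·3): 0.41 vs {0.18, 0.17, 0.54, 0.30} → fail.
6 of 9 fail.

6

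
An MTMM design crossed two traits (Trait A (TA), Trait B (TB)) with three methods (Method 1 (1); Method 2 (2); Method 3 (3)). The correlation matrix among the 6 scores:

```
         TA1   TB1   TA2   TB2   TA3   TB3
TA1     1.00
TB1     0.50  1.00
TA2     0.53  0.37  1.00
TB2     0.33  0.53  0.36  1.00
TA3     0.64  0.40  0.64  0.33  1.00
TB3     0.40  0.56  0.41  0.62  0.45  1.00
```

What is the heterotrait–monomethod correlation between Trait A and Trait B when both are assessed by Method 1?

0.50

Different traits, same method: r(TA1, TB1) = 0.50.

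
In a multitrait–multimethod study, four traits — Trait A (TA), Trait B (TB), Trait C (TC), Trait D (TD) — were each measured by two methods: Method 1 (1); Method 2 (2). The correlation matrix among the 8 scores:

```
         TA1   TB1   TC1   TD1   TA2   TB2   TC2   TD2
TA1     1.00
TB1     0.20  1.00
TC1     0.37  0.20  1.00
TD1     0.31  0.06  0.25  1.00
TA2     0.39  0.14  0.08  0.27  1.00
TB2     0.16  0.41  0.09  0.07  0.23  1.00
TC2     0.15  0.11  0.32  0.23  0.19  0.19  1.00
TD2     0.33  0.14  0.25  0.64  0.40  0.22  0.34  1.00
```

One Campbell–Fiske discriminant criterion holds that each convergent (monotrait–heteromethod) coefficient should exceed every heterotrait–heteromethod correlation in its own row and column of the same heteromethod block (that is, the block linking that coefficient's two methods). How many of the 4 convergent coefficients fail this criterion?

Each convergent coefficient versus the relevant comparison correlations:
TA (methods 1·2): 0.39 vs {0.16, 0.14, 0.15, 0.08, 0.33, 0.27} → pass.
TB (methods 1·2): 0.41 vs {0.14, 0.16, 0.11, 0.09, 0.14, 0.07} → pass.
TC (methods 1·2): 0.32 vs {0.08, 0.15, 0.09, 0.11, 0.25, 0.23} → pass.
TD (methods 1·2): 0.64 vs {0.27, 0.33, 0.07, 0.14, 0.23, 0.25} → pass.
0 of 4 fail.

0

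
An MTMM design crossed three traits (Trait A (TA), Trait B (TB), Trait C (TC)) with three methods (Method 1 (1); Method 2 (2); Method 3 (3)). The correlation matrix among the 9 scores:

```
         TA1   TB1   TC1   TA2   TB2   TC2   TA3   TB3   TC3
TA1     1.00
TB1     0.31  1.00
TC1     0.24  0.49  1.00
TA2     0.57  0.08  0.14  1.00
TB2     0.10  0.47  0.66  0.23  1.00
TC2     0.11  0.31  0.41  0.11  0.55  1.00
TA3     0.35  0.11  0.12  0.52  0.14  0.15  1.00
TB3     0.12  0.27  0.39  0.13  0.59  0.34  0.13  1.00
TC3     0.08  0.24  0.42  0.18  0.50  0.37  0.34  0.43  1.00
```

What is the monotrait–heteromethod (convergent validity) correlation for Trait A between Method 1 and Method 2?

0.57

Same trait (TA), different methods: r(TA1, TA2) = 0.57.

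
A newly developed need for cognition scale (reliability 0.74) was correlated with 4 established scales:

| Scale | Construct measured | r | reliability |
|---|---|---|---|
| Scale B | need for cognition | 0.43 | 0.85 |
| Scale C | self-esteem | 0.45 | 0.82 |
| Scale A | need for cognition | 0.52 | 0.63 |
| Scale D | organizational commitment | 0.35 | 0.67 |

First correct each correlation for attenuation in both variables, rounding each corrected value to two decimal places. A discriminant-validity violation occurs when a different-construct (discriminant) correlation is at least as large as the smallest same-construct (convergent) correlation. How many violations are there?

1

Disattenuated r (r / √(r_scale · r_new)):
  Scale B (conv): 0.43 / √(0.85·0.74) = 0.54
  Scale C (disc): 0.45 / √(0.82·0.74) = 0.58
  Scale A (conv): 0.52 / √(0.63·0.74) = 0.76
  Scale D (disc): 0.35 / √(0.67·0.74) = 0.50
Smallest convergent = 0.54. Discriminant values: 0.58, 0.50; count ≥ 0.54 → 1.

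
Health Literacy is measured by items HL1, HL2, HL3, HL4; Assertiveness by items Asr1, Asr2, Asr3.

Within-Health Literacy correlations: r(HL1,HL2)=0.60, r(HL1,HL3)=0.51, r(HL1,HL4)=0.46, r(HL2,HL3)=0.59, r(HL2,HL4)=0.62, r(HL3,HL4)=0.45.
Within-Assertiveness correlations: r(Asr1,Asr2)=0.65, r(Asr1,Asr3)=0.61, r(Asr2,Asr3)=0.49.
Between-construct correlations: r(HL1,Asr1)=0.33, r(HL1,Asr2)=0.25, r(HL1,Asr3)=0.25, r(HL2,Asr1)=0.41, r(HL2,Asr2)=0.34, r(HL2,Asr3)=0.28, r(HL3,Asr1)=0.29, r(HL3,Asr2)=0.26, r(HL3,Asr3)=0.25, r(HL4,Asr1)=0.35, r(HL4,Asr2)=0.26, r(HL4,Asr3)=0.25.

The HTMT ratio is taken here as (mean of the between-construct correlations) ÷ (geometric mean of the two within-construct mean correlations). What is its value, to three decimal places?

0.523

Mean between = 3.52/12 = 0.2933.
Mean within-HL = 3.23/6 = 0.5383; mean within-Asr = 1.75/3 = 0.5833.
Geometric mean = √(0.5383 × 0.5833) = 0.5603.
HTMT = 0.2933 / 0.5603 = 0.523.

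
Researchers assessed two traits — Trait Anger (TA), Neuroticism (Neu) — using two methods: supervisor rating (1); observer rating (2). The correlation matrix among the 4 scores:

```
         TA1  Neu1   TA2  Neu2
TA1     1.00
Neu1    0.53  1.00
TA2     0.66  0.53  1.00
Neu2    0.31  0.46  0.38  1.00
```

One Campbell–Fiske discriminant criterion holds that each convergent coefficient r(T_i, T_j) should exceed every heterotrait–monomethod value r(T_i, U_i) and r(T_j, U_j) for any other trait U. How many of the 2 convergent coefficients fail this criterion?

Checking each validity diagonal entry against its comparison values:
TA (methods 1·2): 0.66 vs {0.53, 0.38} → pass.
Neu (methods 1·2): 0.46 vs {0.53, 0.38} → fail.
1 of 2 fail.

1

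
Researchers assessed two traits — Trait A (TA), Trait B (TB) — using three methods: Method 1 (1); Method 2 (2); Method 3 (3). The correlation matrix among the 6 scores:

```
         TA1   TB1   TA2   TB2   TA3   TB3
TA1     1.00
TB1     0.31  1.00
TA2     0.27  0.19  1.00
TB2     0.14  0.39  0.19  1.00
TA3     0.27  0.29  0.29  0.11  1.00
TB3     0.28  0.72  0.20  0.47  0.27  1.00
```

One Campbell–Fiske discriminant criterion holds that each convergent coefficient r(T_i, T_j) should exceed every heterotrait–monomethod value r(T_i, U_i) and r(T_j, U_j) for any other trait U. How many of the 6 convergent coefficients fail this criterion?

2

Checking each validity diagonal entry against its comparison values:
TA (methods 1·2): 0.27 vs {0.31, 0.19} → fail.
TA (methods 1·3): 0.27 vs {0.31, 0.27} → fail.
TA (methods 2·3): 0.29 vs {0.19, 0.27} → pass.
TB (methods 1·2): 0.39 vs {0.31, 0.19} → pass.
TB (methods 1·3): 0.72 vs {0.31, 0.27} → pass.
TB (methods 2·3): 0.47 vs {0.19, 0.27} → pass.
2 of 6 fail.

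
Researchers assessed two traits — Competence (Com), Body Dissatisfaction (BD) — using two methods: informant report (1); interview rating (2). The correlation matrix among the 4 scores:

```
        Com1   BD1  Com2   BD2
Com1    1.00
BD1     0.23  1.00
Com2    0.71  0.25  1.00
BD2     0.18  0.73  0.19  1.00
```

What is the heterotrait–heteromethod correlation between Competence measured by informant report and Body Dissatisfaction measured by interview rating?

0.18

Different traits and methods: r(Com1, BD2) = 0.18.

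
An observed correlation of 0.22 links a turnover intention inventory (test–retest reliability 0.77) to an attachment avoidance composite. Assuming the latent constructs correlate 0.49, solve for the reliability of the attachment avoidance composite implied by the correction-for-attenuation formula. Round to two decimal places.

r_true = r_obs / √(r_xx · r_yy) ⇒ 0.49 = 0.22 / √(0.77 · r_yy).
√(0.77 · r_yy) = 0.22 / 0.49 = 0.4490; 0.77 · r_yy = 0.2016; r_yy = 0.2016 / 0.77 ≈ 0.26.

0.26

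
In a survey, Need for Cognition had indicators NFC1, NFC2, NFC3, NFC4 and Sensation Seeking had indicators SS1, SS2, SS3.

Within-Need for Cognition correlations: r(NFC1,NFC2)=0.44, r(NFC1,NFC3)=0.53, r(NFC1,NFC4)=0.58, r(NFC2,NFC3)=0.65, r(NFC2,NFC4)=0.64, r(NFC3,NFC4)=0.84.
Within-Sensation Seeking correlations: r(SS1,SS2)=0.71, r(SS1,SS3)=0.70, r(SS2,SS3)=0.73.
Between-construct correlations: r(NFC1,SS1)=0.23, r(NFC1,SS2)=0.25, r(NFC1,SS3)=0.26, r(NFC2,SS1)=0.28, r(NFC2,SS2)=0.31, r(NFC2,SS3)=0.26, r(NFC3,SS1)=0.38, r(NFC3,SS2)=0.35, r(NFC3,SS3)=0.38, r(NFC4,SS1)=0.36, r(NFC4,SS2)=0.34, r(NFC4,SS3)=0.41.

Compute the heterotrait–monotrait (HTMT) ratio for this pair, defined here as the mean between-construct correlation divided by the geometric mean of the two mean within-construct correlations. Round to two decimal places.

Mean between = 3.81/12 = 0.3175.
Mean within-NFC = 3.68/6 = 0.6133; mean within-SS = 2.14/3 = 0.7133.
Geometric mean = √(0.6133 × 0.7133) = 0.6614.
HTMT = 0.3175 / 0.6614 = 0.48.

0.48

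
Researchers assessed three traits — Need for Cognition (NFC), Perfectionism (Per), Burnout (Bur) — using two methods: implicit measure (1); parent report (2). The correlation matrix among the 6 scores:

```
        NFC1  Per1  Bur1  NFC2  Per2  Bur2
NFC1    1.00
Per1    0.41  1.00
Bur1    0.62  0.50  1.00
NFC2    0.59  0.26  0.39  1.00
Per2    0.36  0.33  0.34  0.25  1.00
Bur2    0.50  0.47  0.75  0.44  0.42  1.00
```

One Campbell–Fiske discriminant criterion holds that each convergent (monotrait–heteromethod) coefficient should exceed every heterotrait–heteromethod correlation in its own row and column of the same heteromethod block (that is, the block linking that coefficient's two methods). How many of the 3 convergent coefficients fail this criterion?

1

Convergent coefficients and their comparison sets:
NFC (methods 1·2): 0.59 vs {0.36, 0.26, 0.50, 0.39} → pass.
Per (methods 1·2): 0.33 vs {0.26, 0.36, 0.47, 0.34} → fail.
Bur (methods 1·2): 0.75 vs {0.39, 0.50, 0.34, 0.47} → pass.
1 of 3 fail.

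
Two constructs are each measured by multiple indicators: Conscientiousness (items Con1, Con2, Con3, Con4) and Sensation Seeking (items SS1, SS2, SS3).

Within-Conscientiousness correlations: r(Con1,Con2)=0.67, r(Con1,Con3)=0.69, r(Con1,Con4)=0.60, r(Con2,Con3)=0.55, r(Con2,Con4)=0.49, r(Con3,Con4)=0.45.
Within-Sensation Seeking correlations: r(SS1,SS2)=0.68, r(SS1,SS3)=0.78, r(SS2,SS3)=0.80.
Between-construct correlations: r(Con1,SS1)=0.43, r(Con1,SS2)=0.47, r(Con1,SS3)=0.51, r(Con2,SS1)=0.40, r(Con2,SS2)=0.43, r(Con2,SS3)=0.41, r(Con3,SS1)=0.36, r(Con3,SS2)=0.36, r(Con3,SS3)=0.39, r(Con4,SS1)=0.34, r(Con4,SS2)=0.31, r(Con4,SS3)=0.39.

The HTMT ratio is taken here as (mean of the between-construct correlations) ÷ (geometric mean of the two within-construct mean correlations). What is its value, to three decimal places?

Mean heterotrait r = 4.80/12 = 0.4000.
Mean within-Con = 3.45/6 = 0.5750; mean within-SS = 2.26/3 = 0.7533.
Geometric mean = √(0.5750 × 0.7533) = 0.6581.
HTMT = 0.4000 / 0.6581 = 0.608.

0.608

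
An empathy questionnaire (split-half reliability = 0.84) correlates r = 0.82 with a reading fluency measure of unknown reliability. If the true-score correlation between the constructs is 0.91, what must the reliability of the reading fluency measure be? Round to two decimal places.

0.97

r_true = r_obs / √(r_xx · r_yy) ⇒ 0.91 = 0.82 / √(0.84 · r_yy).
√(0.84 · r_yy) = 0.82 / 0.91 = 0.9011; 0.84 · r_yy = 0.8120; r_yy = 0.8120 / 0.84 ≈ 0.97.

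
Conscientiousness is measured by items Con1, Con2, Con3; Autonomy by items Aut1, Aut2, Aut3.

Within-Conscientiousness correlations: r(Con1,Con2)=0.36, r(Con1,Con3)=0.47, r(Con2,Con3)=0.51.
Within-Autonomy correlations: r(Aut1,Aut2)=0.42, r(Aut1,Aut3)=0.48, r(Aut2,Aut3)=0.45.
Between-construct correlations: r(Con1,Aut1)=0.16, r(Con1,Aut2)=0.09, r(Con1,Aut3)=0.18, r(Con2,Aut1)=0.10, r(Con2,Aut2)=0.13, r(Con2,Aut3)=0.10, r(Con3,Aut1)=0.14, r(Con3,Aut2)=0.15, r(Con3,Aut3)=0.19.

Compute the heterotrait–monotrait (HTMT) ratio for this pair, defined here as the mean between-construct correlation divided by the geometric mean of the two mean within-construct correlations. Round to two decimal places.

Mean heterotrait r = 1.24/9 = 0.1378.
Mean within-Con = 1.34/3 = 0.4467; mean within-Aut = 1.35/3 = 0.4500.
Geometric mean = √(0.4467 × 0.4500) = 0.4483.
HTMT = 0.1378 / 0.4483 = 0.31.

0.31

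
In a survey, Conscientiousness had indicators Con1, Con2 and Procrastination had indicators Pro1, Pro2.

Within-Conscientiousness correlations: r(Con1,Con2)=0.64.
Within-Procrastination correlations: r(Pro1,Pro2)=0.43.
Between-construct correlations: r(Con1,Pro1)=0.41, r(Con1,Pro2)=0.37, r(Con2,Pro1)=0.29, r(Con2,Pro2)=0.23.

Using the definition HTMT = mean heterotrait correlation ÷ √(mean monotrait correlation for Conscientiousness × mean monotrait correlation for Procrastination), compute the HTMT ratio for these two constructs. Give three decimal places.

0.620

Between-construct mean = 1.30/4 = 0.3250.
Mean within-Con = 0.64/1 = 0.6400; mean within-Pro = 0.43/1 = 0.4300.
Geometric mean = √(0.6400 × 0.4300) = 0.5246.
HTMT = 0.3250 / 0.5246 = 0.620.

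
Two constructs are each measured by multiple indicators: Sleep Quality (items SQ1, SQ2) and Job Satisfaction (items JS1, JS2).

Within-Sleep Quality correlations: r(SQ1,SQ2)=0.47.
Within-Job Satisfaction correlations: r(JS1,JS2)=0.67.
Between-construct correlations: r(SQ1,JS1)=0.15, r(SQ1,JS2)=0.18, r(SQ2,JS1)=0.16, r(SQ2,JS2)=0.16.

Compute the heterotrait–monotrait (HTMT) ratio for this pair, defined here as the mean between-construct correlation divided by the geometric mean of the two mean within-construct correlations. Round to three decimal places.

0.290

Mean between = 0.65/4 = 0.1625.
Mean within-SQ = 0.47/1 = 0.4700; mean within-JS = 0.67/1 = 0.6700.
Geometric mean = √(0.4700 × 0.6700) = 0.5612.
HTMT = 0.1625 / 0.5612 = 0.290.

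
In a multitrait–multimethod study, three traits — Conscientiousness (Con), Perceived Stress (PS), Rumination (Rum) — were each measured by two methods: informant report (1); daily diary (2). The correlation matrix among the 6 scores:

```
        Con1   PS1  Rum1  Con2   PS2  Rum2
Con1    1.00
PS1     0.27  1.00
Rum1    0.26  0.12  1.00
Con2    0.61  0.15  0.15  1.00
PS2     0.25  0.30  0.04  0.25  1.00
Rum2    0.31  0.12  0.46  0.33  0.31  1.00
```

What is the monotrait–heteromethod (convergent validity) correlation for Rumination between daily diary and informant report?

Same trait (Rum), different methods: r(Rum2, Rum1) = 0.46.

0.46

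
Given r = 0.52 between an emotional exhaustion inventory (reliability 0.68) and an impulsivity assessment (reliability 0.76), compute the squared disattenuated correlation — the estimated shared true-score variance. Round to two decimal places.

Disattenuated r = 0.52 / √(0.68 × 0.76) = 0.52 / 0.7189 = 0.7233.
Shared true-score variance = 0.7233² = 0.5232 ≈ 0.52.

0.52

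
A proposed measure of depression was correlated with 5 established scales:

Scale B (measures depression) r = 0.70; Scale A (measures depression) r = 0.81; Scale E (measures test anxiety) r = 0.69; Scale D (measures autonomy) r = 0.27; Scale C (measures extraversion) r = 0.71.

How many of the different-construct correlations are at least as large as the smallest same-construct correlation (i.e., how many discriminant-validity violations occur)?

Convergent (same construct = depression): Scale B, Scale A.
Smallest convergent = 0.70. Discriminant values: 0.69, 0.27, 0.71; count ≥ 0.70 → 1.

1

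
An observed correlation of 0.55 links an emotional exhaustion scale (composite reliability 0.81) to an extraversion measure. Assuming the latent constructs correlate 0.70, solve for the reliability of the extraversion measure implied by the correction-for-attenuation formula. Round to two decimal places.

r_true = r_obs / √(r_xx · r_yy) ⇒ 0.70 = 0.55 / √(0.81 · r_yy).
√(0.81 · r_yy) = 0.55 / 0.70 = 0.7857; 0.81 · r_yy = 0.6173; r_yy = 0.6173 / 0.81 ≈ 0.76.

0.76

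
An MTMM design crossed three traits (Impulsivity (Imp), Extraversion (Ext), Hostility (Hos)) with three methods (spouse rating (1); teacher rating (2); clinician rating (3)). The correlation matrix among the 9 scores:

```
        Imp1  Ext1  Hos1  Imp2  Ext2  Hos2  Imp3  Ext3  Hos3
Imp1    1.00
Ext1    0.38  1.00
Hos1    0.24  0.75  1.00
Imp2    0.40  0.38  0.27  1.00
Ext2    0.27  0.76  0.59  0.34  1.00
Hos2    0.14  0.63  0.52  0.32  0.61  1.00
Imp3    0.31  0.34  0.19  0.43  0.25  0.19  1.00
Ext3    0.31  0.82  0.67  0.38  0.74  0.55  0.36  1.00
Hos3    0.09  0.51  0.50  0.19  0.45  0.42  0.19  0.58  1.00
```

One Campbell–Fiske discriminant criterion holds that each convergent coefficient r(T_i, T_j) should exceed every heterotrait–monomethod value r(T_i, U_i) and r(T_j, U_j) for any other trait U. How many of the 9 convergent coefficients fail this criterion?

Checking each validity diagonal entry against its comparison values:
Imp (methods 1·2): 0.40 vs {0.38, 0.34, 0.24, 0.32} → pass.
Imp (methods 1·3): 0.31 vs {0.38, 0.36, 0.24, 0.19} → fail.
Imp (methods 2·3): 0.43 vs {0.34, 0.36, 0.32, 0.19} → pass.
Ext (methods 1·2): 0.76 vs {0.38, 0.34, 0.75, 0.61} → pass.
Ext (methods 1·3): 0.82 vs {0.38, 0.36, 0.75, 0.58} → pass.
Ext (methods 2·3): 0.74 vs {0.34, 0.36, 0.61, 0.58} → pass.
Hos (methods 1·2): 0.52 vs {0.24, 0.32, 0.75, 0.61} → fail.
Hos (methods 1·3): 0.50 vs {0.24, 0.19, 0.75, 0.58} → fail.
Hos (methods 2·3): 0.42 vs {0.32, 0.19, 0.61, 0.58} → fail.
4 of 9 fail.

4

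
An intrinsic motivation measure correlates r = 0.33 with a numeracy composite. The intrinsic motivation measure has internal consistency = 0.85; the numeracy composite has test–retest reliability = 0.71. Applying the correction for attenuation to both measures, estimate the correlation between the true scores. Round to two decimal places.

0.42

r_true = r_obs / √(r_xx · r_yy) = 0.33 / √(0.85 × 0.71) = 0.33 / √0.6035 = 0.33 / 0.7769 ≈ 0.42.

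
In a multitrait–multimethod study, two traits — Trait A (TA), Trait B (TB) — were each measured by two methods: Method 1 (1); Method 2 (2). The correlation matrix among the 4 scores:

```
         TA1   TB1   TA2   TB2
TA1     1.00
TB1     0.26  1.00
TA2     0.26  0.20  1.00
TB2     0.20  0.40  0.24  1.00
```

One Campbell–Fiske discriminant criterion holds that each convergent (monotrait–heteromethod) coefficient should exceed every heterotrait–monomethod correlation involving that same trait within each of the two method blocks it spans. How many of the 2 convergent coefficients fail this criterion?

Each convergent coefficient versus the relevant comparison correlations:
TA (methods 1·2): 0.26 vs {0.26, 0.24} → fail.
TB (methods 1·2): 0.40 vs {0.26, 0.24} → pass.
1 of 2 fail.

1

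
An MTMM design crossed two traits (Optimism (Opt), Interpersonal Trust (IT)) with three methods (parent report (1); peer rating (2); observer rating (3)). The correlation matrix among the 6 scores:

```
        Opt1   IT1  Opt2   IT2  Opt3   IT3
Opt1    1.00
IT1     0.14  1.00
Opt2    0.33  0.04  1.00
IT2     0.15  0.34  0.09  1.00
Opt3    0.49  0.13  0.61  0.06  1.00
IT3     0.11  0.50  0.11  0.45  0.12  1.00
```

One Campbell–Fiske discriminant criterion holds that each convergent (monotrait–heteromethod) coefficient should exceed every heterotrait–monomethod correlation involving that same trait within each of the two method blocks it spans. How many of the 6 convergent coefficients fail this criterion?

0

Each convergent coefficient versus the relevant comparison correlations:
Opt (methods 1·2): 0.33 vs {0.14, 0.09} → pass.
Opt (methods 1·3): 0.49 vs {0.14, 0.12} → pass.
Opt (methods 2·3): 0.61 vs {0.09, 0.12} → pass.
IT (methods 1·2): 0.34 vs {0.14, 0.09} → pass.
IT (methods 1·3): 0.50 vs {0.14, 0.12} → pass.
IT (methods 2·3): 0.45 vs {0.09, 0.12} → pass.
0 of 6 fail.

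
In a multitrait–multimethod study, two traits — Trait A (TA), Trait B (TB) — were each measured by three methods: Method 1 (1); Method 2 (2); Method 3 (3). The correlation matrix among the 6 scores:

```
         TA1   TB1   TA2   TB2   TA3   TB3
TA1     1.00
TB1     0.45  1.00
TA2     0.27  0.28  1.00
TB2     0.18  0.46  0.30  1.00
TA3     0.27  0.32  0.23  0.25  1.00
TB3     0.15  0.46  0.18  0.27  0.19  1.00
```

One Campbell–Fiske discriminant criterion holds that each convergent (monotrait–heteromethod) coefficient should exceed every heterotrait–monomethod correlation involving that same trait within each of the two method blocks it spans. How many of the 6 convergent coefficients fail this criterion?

4

Each convergent coefficient versus the relevant comparison correlations:
TA (methods 1·2): 0.27 vs {0.45, 0.30} → fail.
TA (methods 1·3): 0.27 vs {0.45, 0.19} → fail.
TA (methods 2·3): 0.23 vs {0.30, 0.19} → fail.
TB (methods 1·2): 0.46 vs {0.45, 0.30} → pass.
TB (methods 1·3): 0.46 vs {0.45, 0.19} → pass.
TB (methods 2·3): 0.27 vs {0.30, 0.19} → fail.
4 of 6 fail.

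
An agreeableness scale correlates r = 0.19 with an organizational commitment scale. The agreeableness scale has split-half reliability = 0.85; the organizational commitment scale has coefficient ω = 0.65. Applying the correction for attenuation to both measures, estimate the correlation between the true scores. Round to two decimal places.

0.26

r_true = r_obs / √(r_xx · r_yy) = 0.19 / √(0.85 × 0.65) = 0.19 / √0.5525 = 0.19 / 0.7433 ≈ 0.26.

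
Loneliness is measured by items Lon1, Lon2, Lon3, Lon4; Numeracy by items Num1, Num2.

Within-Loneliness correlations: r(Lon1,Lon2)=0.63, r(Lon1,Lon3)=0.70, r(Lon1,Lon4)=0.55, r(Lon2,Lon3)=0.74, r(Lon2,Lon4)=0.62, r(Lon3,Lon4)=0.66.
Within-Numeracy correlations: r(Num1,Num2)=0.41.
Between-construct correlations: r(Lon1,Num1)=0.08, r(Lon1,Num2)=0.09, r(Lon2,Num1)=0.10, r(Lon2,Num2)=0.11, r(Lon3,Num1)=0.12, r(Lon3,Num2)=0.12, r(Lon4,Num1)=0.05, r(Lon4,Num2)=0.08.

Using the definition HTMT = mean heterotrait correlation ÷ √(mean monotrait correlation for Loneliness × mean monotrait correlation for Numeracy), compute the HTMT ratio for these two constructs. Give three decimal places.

0.182

Mean heterotrait r = 0.75/8 = 0.0938.
Mean within-Lon = 3.90/6 = 0.6500; mean within-Num = 0.41/1 = 0.4100.
Geometric mean = √(0.6500 × 0.4100) = 0.5162.
HTMT = 0.0938 / 0.5162 = 0.182.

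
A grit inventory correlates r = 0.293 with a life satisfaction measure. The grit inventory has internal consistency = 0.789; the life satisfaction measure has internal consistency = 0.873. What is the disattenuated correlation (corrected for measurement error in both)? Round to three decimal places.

0.353

r_true = r_obs / √(r_xx · r_yy) = 0.293 / √(0.789 × 0.873) = 0.293 / √0.688797 = 0.293 / 0.8299 ≈ 0.353.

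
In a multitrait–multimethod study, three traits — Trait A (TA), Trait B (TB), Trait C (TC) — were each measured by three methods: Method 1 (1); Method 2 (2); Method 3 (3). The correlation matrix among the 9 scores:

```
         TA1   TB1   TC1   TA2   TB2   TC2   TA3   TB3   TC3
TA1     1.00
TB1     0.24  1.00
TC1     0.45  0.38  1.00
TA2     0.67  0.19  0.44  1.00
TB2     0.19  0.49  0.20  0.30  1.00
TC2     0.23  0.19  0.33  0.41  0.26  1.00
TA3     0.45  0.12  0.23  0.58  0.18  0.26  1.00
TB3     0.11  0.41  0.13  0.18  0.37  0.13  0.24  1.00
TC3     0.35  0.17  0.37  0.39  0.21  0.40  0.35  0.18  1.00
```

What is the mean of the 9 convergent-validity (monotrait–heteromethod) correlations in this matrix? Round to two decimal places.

Convergent values: 0.67, 0.45, 0.58, 0.49, 0.41, 0.37, 0.33, 0.37, 0.40; mean = 4.07/9 = 0.45.

0.45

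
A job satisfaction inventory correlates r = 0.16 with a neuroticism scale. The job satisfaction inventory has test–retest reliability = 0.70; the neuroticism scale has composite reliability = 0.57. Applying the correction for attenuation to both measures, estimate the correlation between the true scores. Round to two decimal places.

0.25

r_true = r_obs / √(r_xx · r_yy) = 0.16 / √(0.70 × 0.57) = 0.16 / √0.3990 = 0.16 / 0.6317 ≈ 0.25.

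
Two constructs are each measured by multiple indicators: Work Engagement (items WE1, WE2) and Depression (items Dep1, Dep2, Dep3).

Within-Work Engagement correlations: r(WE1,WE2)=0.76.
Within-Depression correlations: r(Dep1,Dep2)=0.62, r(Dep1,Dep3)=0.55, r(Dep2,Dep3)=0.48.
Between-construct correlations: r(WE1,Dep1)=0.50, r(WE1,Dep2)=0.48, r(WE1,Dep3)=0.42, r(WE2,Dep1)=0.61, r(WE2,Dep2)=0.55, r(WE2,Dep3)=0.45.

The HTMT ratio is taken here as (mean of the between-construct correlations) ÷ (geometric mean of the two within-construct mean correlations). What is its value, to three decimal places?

Between-construct mean = 3.01/6 = 0.5017.
Mean within-WE = 0.76/1 = 0.7600; mean within-Dep = 1.65/3 = 0.5500.
Geometric mean = √(0.7600 × 0.5500) = 0.6465.
HTMT = 0.5017 / 0.6465 = 0.776.

0.776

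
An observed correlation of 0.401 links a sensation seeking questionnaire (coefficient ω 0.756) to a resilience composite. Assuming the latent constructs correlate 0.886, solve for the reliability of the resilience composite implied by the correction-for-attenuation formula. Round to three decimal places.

r_true = r_obs / √(r_xx · r_yy) ⇒ 0.886 = 0.401 / √(0.756 · r_yy).
√(0.756 · r_yy) = 0.401 / 0.886 = 0.4526; 0.756 · r_yy = 0.2048; r_yy = 0.2048 / 0.756 ≈ 0.271.

0.271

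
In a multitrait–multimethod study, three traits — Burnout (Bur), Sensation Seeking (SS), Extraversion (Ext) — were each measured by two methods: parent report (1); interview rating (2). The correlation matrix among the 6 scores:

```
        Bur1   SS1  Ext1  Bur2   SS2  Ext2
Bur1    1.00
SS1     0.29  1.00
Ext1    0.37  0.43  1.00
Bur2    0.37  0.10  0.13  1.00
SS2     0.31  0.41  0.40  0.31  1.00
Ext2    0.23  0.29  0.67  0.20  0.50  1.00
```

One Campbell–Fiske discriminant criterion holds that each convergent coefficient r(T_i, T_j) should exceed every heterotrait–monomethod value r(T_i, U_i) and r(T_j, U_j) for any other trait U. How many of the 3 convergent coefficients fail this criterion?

Convergent coefficients and their comparison sets:
Bur (methods 1·2): 0.37 vs {0.29, 0.31, 0.37, 0.20} → fail.
SS (methods 1·2): 0.41 vs {0.29, 0.31, 0.43, 0.50} → fail.
Ext (methods 1·2): 0.67 vs {0.37, 0.20, 0.43, 0.50} → pass.
2 of 3 fail.

2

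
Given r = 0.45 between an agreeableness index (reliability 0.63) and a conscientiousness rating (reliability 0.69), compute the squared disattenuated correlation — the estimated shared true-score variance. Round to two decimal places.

0.47

Disattenuated r = 0.45 / √(0.63 × 0.69) = 0.45 / 0.6593 = 0.6825.
Shared true-score variance = 0.6825² = 0.4658 ≈ 0.47.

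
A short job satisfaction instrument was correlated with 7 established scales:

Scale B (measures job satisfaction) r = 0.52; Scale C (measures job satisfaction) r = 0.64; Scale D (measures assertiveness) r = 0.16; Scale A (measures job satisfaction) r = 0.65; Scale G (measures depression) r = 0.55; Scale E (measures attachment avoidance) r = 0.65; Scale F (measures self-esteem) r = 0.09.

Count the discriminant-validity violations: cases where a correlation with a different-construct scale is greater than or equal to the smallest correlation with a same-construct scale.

Convergent (same construct = job satisfaction): Scale B, Scale C, Scale A.
Smallest convergent = 0.52. Discriminant values: 0.16, 0.55, 0.65, 0.09; count ≥ 0.52 → 2.

2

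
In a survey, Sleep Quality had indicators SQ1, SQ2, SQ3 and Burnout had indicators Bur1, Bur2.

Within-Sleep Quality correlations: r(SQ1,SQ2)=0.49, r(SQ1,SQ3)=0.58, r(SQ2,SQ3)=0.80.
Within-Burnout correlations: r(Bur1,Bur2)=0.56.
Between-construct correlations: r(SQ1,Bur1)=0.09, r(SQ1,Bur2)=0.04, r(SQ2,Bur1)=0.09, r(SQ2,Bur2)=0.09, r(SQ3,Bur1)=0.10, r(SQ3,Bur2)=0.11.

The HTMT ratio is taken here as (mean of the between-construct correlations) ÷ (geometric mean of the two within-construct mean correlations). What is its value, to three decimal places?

Mean heterotrait r = 0.52/6 = 0.0867.
Mean within-SQ = 1.87/3 = 0.6233; mean within-Bur = 0.56/1 = 0.5600.
Geometric mean = √(0.6233 × 0.5600) = 0.5908.
HTMT = 0.0867 / 0.5908 = 0.147.

0.147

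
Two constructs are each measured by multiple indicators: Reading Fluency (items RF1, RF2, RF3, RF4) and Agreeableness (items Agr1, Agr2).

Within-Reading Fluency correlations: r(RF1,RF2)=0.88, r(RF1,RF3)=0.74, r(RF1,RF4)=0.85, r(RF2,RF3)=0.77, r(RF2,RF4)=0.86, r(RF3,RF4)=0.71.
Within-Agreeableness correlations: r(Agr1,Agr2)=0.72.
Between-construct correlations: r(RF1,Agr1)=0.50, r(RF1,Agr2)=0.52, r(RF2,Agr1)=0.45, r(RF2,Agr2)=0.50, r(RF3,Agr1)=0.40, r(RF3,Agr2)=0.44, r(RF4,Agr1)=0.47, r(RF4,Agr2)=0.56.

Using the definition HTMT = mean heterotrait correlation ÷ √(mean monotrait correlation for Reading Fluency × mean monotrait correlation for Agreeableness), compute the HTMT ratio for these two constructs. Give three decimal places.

0.632

Mean between = 3.84/8 = 0.4800.
Mean within-RF = 4.81/6 = 0.8017; mean within-Agr = 0.72/1 = 0.7200.
Geometric mean = √(0.8017 × 0.7200) = 0.7598.
HTMT = 0.4800 / 0.7598 = 0.632.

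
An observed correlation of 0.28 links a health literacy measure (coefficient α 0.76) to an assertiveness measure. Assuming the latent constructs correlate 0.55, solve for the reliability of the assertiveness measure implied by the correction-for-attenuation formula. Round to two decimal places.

0.34

r_true = r_obs / √(r_xx · r_yy) ⇒ 0.55 = 0.28 / √(0.76 · r_yy).
√(0.76 · r_yy) = 0.28 / 0.55 = 0.5091; 0.76 · r_yy = 0.2592; r_yy = 0.2592 / 0.76 ≈ 0.34.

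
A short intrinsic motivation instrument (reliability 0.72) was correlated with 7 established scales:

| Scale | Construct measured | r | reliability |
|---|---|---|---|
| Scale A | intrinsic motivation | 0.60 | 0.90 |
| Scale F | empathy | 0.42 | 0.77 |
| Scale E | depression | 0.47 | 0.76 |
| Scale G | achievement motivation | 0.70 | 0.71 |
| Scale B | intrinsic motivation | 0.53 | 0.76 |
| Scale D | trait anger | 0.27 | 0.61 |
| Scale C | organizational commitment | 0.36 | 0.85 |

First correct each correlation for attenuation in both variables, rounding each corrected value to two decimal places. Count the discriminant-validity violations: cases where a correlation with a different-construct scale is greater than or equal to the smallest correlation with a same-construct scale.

1

Disattenuated r (r / √(r_scale · r_new)):
  Scale A (conv): 0.60 / √(0.90·0.72) = 0.75
  Scale F (disc): 0.42 / √(0.77·0.72) = 0.56
  Scale E (disc): 0.47 / √(0.76·0.72) = 0.64
  Scale G (disc): 0.70 / √(0.71·0.72) = 0.98
  Scale B (conv): 0.53 / √(0.76·0.72) = 0.72
  Scale D (disc): 0.27 / √(0.61·0.72) = 0.41
  Scale C (disc): 0.36 / √(0.85·0.72) = 0.46
Smallest convergent = 0.72. Discriminant values: 0.56, 0.64, 0.98, 0.41, 0.46; count ≥ 0.72 → 1.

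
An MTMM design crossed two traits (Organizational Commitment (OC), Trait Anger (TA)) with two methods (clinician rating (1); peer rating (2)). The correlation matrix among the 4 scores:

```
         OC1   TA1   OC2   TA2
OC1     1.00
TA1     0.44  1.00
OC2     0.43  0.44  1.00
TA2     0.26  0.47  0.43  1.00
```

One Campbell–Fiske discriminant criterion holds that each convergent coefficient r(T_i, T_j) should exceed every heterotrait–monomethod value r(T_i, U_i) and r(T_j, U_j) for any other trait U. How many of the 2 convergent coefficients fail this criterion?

Checking each validity diagonal entry against its comparison values:
OC (methods 1·2): 0.43 vs {0.44, 0.43} → fail.
TA (methods 1·2): 0.47 vs {0.44, 0.43} → pass.
1 of 2 fail.

1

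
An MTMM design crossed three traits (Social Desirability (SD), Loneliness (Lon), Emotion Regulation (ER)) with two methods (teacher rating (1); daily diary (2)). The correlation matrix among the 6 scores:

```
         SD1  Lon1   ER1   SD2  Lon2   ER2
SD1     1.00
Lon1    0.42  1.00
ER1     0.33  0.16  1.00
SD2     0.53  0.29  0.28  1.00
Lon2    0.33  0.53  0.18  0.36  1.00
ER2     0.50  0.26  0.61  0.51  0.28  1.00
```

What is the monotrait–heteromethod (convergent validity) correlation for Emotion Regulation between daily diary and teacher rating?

0.61

Same trait (ER), different methods: r(ER2, ER1) = 0.61.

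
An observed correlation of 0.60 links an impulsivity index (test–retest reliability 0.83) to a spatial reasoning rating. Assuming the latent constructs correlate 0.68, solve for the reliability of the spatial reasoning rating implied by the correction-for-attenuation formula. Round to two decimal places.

r_true = r_obs / √(r_xx · r_yy) ⇒ 0.68 = 0.60 / √(0.83 · r_yy).
√(0.83 · r_yy) = 0.60 / 0.68 = 0.8824; 0.83 · r_yy = 0.7786; r_yy = 0.7786 / 0.83 ≈ 0.94.

0.94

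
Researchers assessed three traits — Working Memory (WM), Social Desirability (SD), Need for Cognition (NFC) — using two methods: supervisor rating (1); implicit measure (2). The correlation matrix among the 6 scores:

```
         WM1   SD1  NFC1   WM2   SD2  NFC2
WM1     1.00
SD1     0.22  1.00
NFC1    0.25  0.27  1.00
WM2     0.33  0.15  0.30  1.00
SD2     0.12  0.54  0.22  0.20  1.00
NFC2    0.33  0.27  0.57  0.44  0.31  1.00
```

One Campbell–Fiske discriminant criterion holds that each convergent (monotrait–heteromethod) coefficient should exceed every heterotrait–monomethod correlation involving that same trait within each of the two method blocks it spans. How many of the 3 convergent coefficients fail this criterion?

Checking each validity diagonal entry against its comparison values:
WM (methods 1·2): 0.33 vs {0.22, 0.20, 0.25, 0.44} → fail.
SD (methods 1·2): 0.54 vs {0.22, 0.20, 0.27, 0.31} → pass.
NFC (methods 1·2): 0.57 vs {0.25, 0.44, 0.27, 0.31} → pass.
1 of 3 fail.

1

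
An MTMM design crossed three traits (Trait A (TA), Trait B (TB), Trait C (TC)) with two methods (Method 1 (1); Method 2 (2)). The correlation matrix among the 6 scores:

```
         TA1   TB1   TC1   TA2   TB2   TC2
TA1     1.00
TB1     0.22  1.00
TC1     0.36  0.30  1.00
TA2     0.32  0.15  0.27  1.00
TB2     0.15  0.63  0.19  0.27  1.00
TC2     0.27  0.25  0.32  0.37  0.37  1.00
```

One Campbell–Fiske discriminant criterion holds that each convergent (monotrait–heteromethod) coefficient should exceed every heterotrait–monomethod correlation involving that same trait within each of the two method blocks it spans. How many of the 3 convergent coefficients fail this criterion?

2

Each convergent coefficient versus the relevant comparison correlations:
TA (methods 1·2): 0.32 vs {0.22, 0.27, 0.36, 0.37} → fail.
TB (methods 1·2): 0.63 vs {0.22, 0.27, 0.30, 0.37} → pass.
TC (methods 1·2): 0.32 vs {0.36, 0.37, 0.30, 0.37} → fail.
2 of 3 fail.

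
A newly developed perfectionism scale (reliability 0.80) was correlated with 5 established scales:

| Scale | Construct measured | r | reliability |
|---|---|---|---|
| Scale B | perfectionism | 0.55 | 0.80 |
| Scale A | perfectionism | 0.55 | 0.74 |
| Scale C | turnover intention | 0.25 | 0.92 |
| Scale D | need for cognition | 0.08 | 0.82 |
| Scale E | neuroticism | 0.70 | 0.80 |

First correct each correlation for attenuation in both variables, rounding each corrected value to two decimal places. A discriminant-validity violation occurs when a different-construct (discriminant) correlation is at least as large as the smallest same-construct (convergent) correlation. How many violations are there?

1

Disattenuated r (r / √(r_scale · r_new)):
  Scale B (conv): 0.55 / √(0.80·0.80) = 0.69
  Scale A (conv): 0.55 / √(0.74·0.80) = 0.71
  Scale C (disc): 0.25 / √(0.92·0.80) = 0.29
  Scale D (disc): 0.08 / √(0.82·0.80) = 0.10
  Scale E (disc): 0.70 / √(0.80·0.80) = 0.88
Smallest convergent = 0.69. Discriminant values: 0.29, 0.10, 0.88; count ≥ 0.69 → 1.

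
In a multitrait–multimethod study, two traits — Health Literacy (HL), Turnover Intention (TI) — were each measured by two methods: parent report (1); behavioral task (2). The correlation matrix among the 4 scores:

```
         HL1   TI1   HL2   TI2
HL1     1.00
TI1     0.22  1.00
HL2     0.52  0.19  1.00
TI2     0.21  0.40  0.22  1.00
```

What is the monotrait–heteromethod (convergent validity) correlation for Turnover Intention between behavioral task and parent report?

0.40

Same trait (TI), different methods: r(TI2, TI1) = 0.40.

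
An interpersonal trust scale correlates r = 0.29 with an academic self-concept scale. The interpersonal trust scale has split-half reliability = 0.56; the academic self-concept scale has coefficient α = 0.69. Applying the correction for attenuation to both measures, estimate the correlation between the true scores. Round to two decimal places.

0.47

r_true = r_obs / √(r_xx · r_yy) = 0.29 / √(0.56 × 0.69) = 0.29 / √0.3864 = 0.29 / 0.6216 ≈ 0.47.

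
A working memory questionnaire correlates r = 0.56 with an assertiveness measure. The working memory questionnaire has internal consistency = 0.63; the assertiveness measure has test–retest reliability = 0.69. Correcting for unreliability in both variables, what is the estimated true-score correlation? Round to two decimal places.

0.85

r_true = r_obs / √(r_xx · r_yy) = 0.56 / √(0.63 × 0.69) = 0.56 / √0.4347 = 0.56 / 0.6593 ≈ 0.85.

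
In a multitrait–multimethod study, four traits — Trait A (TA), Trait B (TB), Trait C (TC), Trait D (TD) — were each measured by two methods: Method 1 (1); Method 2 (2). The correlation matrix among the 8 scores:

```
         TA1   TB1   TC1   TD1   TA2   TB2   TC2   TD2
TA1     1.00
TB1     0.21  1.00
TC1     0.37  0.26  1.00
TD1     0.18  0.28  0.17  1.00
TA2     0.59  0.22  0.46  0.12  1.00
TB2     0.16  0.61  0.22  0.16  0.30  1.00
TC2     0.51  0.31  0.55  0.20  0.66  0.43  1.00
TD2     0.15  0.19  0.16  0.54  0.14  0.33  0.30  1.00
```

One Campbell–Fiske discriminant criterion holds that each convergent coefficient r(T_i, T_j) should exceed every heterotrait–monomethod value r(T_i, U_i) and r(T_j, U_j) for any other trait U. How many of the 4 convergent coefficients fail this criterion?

Convergent coefficients and their comparison sets:
TA (methods 1·2): 0.59 vs {0.21, 0.30, 0.37, 0.66, 0.18, 0.14} → fail.
TB (methods 1·2): 0.61 vs {0.21, 0.30, 0.26, 0.43, 0.28, 0.33} → pass.
TC (methods 1·2): 0.55 vs {0.37, 0.66, 0.26, 0.43, 0.17, 0.30} → fail.
TD (methods 1·2): 0.54 vs {0.18, 0.14, 0.28, 0.33, 0.17, 0.30} → pass.
2 of 4 fail.

2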